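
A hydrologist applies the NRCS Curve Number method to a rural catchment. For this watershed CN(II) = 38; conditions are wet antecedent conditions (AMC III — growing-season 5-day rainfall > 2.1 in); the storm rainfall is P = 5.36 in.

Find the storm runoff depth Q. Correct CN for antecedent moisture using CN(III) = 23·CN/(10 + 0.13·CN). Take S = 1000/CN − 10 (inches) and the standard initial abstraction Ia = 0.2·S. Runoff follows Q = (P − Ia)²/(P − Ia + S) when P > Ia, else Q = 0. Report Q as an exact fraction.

Wet (AMC III): CN(III) = 23·38/(10 + 0.13·38) = 874/(747/50) = 43700/747 ≈ 58.501
S = 1000/(43700/747) − 10 = 3100/437 in ≈ 7.094 in
Ia = 0.2S: 0.2·7.094 = 1.419 in (exactly 620/437)
Excess rainfall: 5.360 − 1.419 = 3.941 in; P > Ia so Q > 0
Q: (43058/10925)² ÷ (120558/10925) = 926995682/658548075 in (≈ 1.408 in)

Q = 926995682/658548075 in ≈ 1.408 in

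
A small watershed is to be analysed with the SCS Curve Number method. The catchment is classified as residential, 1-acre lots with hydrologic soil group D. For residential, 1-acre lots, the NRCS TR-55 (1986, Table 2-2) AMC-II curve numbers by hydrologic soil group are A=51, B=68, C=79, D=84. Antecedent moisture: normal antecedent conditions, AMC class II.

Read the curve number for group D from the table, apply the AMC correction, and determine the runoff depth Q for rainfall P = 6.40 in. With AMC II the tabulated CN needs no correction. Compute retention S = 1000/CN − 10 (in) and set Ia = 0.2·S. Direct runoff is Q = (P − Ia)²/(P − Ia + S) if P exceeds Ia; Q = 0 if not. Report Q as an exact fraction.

NRCS table: residential, 1-acre lots, soil group D → CN(II) = 84
AMC II — tabulated CN = 84 applies directly.
Max retention: S = 1000/84 − 10 = 40/21 in (≈ 1.905 in)
Ia = 0.2·(40/21) = 8/21 in ≈ 0.381 in
P − Ia = 6.400 − 0.381 = 632/105 ≈ 6.019 in (> 0, runoff occurs)
Q = (632/105)²/((632/105) + 40/21) = (399424/11025)/(832/105) = 6241/1365 in ≈ 4.572 in

Q = 6241/1365 in ≈ 4.572 in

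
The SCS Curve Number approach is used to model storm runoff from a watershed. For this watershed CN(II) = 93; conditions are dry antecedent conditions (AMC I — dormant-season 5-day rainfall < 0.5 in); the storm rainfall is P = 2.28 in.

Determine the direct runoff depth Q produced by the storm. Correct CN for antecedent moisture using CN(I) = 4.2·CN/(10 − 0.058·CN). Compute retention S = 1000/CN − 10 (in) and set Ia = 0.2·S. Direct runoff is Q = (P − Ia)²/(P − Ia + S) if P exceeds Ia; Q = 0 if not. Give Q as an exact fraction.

Q = 179640409/180673425 in ≈ 0.994 in

CN(I) from CN(II)=93: (4.2·93)/(10 − 0.058·93) = 27900/329 ≈ 84.802
S = 1000/(27900/329) − 10 = 500/279 in ≈ 1.792 in
Ia = 0.2S: 0.2·1.792 = 0.358 in (exactly 100/279)
Since P=2.280 > Ia=0.358: effective rainfall P−Ia = 13403/6975 in
Q: (13403/6975)² ÷ (25903/6975) = 179640409/180673425 in (≈ 0.994 in)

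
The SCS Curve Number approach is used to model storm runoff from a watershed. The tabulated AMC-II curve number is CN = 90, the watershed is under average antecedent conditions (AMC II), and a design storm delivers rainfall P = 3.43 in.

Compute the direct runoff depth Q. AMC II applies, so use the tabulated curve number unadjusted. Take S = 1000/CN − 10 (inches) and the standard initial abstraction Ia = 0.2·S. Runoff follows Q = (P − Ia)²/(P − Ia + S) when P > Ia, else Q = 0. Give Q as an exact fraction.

AMC II — tabulated CN = 90 applies directly.
S = 1000/90 − 10 = 10/9 in ≈ 1.111 in
Ia = 0.2·(10/9) = 2/9 in ≈ 0.222 in
Excess rainfall: 3.430 − 0.222 = 3.208 in; P > Ia so Q > 0
Q: (2887/900)² ÷ (3887/900) = 8334769/3498300 in (≈ 2.383 in)

Q = 8334769/3498300 in ≈ 2.383 in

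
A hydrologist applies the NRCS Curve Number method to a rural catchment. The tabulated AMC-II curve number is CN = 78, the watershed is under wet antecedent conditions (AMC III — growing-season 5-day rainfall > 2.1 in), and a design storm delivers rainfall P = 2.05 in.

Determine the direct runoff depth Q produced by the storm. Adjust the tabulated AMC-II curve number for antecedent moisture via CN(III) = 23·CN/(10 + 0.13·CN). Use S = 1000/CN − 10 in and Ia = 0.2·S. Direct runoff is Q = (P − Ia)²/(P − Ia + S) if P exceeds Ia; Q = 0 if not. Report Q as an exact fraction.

Q = 1048270129/975523380 in ≈ 1.075 in

Adjust CN=78 to AMC III: 23·78/(10 + 0.13·78) → 1794 ÷ (1007/50) = 89700/1007 ≈ 89.076
Retention S: 1000/CN − 10 with CN=89.076 → S = 1100/897 ≈ 1.226 in
Ia = 0.2·(1100/897) = 220/897 in ≈ 0.245 in
P − Ia = 2.050 − 0.245 = 32377/17940 ≈ 1.805 in (> 0, runoff occurs)
Runoff Q = (P−Ia)²/(P−Ia+S) = (1.805)²/(1.805+1.226) = 1048270129/975523380 ≈ 1.075 in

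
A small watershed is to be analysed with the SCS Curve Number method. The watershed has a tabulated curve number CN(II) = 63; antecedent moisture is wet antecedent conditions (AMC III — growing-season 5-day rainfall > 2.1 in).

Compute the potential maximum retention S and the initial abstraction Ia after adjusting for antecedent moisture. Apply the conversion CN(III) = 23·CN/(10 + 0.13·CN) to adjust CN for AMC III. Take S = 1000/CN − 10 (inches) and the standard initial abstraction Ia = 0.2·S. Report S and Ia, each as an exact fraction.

S = 3700/1449 in ≈ 2.553 in; Ia = 740/1449 in ≈ 0.511 in

CN(III) from CN(II)=63: (23·63)/(10 + 0.13·63) = 144900/1819 ≈ 79.659
Max retention: S = 1000/(144900/1819) − 10 = 3700/1449 in (≈ 2.553 in)
Initial abstraction Ia = S/5 = (3700/1449)/5 = 740/1449 ≈ 0.511 in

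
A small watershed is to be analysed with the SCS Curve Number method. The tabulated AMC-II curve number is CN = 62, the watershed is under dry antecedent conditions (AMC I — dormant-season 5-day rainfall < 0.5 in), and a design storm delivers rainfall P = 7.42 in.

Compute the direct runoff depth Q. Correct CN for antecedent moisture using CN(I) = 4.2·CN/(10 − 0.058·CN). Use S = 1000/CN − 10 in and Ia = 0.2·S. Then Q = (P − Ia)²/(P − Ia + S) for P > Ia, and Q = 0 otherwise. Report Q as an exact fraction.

Q = 21468403441/20230508550 in ≈ 1.061 in

CN(I) from CN(II)=62: (4.2·62)/(10 − 0.058·62) = 65100/1601 ≈ 40.662
Retention S: 1000/CN − 10 with CN=40.662 → S = 9500/651 ≈ 14.593 in
Ia = 0.2·(9500/651) = 1900/651 in ≈ 2.919 in
Excess rainfall: 7.420 − 2.919 = 4.501 in; P > Ia so Q > 0
Q = (146521/32550)²/((146521/32550) + 9500/651) = (21468403441/1059502500)/(621521/32550) = 21468403441/20230508550 in ≈ 1.061 in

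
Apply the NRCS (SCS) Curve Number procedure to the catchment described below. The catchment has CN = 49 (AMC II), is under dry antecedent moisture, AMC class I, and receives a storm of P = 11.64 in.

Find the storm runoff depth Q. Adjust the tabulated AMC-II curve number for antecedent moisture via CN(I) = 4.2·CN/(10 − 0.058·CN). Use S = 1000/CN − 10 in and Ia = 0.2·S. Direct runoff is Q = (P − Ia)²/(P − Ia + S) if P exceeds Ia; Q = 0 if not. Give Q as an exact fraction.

Adjust CN=49 to AMC I: 4.2·49/(10 − 0.058·49) → (1029/5) ÷ (3579/500) = 34300/1193 ≈ 28.751
Max retention: S = 1000/(34300/1193) − 10 = 8500/343 in (≈ 24.781 in)
Ia = 0.2·(8500/343) = 1700/343 in ≈ 4.956 in
Excess rainfall: 11.640 − 4.956 = 6.684 in; P > Ia so Q > 0
Runoff Q = (P−Ia)²/(P−Ia+S) = (6.684)²/(6.684+24.781) = 3284779969/2313646475 ≈ 1.420 in

Q = 3284779969/2313646475 in ≈ 1.420 in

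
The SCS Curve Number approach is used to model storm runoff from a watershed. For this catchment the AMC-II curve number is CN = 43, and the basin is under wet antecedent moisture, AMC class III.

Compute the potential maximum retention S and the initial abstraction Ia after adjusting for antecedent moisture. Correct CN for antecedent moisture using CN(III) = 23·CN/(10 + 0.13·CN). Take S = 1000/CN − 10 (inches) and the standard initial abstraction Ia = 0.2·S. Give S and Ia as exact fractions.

CN(III) from CN(II)=43: (23·43)/(10 + 0.13·43) = 98900/1559 ≈ 63.438
S = 1000/(98900/1559) − 10 = 5700/989 in ≈ 5.763 in
Ia = 0.2·(5700/989) = 1140/989 in ≈ 1.153 in

S = 5700/989 in ≈ 5.763 in; Ia = 1140/989 in ≈ 1.153 in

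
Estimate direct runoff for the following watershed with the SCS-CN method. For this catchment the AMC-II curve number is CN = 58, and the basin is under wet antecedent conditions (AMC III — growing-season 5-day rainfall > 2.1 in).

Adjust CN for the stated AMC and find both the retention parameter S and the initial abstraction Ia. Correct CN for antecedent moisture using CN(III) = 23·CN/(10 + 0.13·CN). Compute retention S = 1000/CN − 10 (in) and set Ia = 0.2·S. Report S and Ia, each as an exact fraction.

S = 2100/667 in ≈ 3.148 in; Ia = 420/667 in ≈ 0.630 in

Adjust CN=58 to AMC III: 23·58/(10 + 0.13·58) → 1334 ÷ (877/50) = 66700/877 ≈ 76.055
Retention S: 1000/CN − 10 with CN=76.055 → S = 2100/667 ≈ 3.148 in
Ia = 0.2S: 0.2·3.148 = 0.630 in (exactly 420/667)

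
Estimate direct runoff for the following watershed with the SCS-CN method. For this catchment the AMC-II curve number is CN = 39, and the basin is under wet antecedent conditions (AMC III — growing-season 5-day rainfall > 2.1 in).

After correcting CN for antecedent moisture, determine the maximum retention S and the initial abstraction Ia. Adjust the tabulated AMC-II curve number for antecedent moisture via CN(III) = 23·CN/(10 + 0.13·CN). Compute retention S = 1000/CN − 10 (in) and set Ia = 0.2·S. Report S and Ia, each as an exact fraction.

CN(III) from CN(II)=39: (23·39)/(10 + 0.13·39) = 89700/1507 ≈ 59.522
Retention S: 1000/CN − 10 with CN=59.522 → S = 6100/897 ≈ 6.800 in
Ia = 0.2·(6100/897) = 1220/897 in ≈ 1.360 in

S = 6100/897 in ≈ 6.800 in; Ia = 1220/897 in ≈ 1.360 in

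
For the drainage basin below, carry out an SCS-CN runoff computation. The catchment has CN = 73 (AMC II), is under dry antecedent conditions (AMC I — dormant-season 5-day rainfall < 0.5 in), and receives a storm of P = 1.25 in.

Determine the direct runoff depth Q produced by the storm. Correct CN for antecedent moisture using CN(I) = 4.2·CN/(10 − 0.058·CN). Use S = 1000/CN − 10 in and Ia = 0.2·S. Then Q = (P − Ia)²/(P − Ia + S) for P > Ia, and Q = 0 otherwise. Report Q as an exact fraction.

Adjust CN=73 to AMC I: 4.2·73/(10 − 0.058·73) → (1533/5) ÷ (2883/500) = 51100/961 ≈ 53.174
Retention S: 1000/CN − 10 with CN=53.174 → S = 4500/511 ≈ 8.806 in
Ia = 0.2·(4500/511) = 900/511 in ≈ 1.761 in
P = 1.250 ≤ Ia = 1.761 in: entire storm abstracted, Q = 0.

Q = 0 in ≈ 0.000 in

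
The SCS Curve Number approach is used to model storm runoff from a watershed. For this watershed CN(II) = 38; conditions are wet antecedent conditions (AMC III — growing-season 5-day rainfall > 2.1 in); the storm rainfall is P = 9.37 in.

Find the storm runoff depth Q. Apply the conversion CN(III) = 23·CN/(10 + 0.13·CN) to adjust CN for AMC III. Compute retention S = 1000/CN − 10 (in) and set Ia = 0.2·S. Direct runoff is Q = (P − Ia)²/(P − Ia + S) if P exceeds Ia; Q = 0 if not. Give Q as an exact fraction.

Q = 120734705961/28731395300 in ≈ 4.202 in

Wet (AMC III): CN(III) = 23·38/(10 + 0.13·38) = 874/(747/50) = 43700/747 ≈ 58.501
Max retention: S = 1000/(43700/747) − 10 = 3100/437 in (≈ 7.094 in)
Initial abstraction Ia = S/5 = (3100/437)/5 = 620/437 ≈ 1.419 in
Since P=9.370 > Ia=1.419: effective rainfall P−Ia = 347469/43700 in
Q = (347469/43700)²/((347469/43700) + 3100/437) = (120734705961/1909690000)/(657469/43700) = 120734705961/28731395300 in ≈ 4.202 in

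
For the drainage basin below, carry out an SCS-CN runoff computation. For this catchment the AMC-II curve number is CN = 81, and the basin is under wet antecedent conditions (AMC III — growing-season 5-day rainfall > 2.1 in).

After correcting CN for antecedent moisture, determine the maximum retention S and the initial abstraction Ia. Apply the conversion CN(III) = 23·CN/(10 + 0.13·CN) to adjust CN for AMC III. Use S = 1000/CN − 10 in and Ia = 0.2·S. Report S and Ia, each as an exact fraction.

Adjust CN=81 to AMC III: 23·81/(10 + 0.13·81) → 1863 ÷ (2053/100) = 186300/2053 ≈ 90.745
Retention S: 1000/CN − 10 with CN=90.745 → S = 1900/1863 ≈ 1.020 in
Initial abstraction Ia = S/5 = (1900/1863)/5 = 380/1863 ≈ 0.204 in

S = 1900/1863 in ≈ 1.020 in; Ia = 380/1863 in ≈ 0.204 in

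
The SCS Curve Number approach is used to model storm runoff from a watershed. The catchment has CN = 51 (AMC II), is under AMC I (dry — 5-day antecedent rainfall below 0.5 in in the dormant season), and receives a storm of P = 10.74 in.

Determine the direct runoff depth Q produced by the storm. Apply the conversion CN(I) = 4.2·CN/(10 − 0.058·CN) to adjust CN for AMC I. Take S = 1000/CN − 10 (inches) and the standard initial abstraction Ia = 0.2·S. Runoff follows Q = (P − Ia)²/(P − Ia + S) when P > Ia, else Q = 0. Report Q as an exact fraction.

Q = 2224159921/1699531650 in ≈ 1.309 in

Adjust CN=51 to AMC I: 4.2·51/(10 − 0.058·51) → (1071/5) ÷ (3521/500) = 15300/503 ≈ 30.417
Retention S: 1000/CN − 10 with CN=30.417 → S = 3500/153 ≈ 22.876 in
Initial abstraction Ia = S/5 = (3500/153)/5 = 700/153 ≈ 4.575 in
P − Ia = 10.740 − 4.575 = 47161/7650 ≈ 6.165 in (> 0, runoff occurs)
Runoff Q = (P−Ia)²/(P−Ia+S) = (6.165)²/(6.165+22.876) = 2224159921/1699531650 ≈ 1.309 in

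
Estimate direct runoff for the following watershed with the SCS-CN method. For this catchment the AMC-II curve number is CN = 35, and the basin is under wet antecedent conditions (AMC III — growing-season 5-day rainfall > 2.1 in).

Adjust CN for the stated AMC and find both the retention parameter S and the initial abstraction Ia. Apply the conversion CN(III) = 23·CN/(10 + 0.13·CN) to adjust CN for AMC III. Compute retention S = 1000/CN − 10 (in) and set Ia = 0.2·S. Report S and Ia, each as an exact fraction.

S = 1300/161 in ≈ 8.075 in; Ia = 260/161 in ≈ 1.615 in

CN(III) from CN(II)=35: (23·35)/(10 + 0.13·35) = 16100/291 ≈ 55.326
Retention S: 1000/CN − 10 with CN=55.326 → S = 1300/161 ≈ 8.075 in
Ia = 0.2·(1300/161) = 260/161 in ≈ 1.615 in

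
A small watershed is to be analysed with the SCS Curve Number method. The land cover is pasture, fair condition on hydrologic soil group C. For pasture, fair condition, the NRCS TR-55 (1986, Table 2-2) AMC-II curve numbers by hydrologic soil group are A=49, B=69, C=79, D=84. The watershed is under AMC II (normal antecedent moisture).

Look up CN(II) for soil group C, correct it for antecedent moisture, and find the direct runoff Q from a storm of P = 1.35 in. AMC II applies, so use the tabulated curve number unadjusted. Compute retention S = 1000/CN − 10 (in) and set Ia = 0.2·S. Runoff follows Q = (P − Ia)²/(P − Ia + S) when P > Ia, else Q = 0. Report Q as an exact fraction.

Q = 557283/2892980 in ≈ 0.193 in

NRCS table: pasture, fair condition, soil group C → CN(II) = 79
CN(II) = 79; AMC II needs no correction.
Retention S: 1000/CN − 10 with CN=79.000 → S = 210/79 ≈ 2.658 in
Ia = 0.2·(210/79) = 42/79 in ≈ 0.532 in
Excess rainfall: 1.350 − 0.532 = 0.818 in; P > Ia so Q > 0
Runoff Q = (P−Ia)²/(P−Ia+S) = (0.818)²/(0.818+2.658) = 557283/2892980 ≈ 0.193 in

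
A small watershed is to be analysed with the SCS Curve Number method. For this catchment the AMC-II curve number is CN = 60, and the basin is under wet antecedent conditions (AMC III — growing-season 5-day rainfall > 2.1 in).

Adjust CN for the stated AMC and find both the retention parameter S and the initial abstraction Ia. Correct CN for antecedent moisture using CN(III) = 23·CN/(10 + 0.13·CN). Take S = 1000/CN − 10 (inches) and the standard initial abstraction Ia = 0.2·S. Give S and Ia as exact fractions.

Adjust CN=60 to AMC III: 23·60/(10 + 0.13·60) → 1380 ÷ (89/5) = 6900/89 ≈ 77.528
Max retention: S = 1000/(6900/89) − 10 = 200/69 in (≈ 2.899 in)
Ia = 0.2·(200/69) = 40/69 in ≈ 0.580 in

S = 200/69 in ≈ 2.899 in; Ia = 40/69 in ≈ 0.580 in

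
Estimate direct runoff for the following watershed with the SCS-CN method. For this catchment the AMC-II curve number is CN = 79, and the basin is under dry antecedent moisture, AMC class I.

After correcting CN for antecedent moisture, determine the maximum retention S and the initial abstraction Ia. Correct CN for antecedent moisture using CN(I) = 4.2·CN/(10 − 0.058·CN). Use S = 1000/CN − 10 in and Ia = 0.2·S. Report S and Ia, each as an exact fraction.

Adjust CN=79 to AMC I: 4.2·79/(10 − 0.058·79) → (1659/5) ÷ (2709/500) = 7900/129 ≈ 61.240
Retention S: 1000/CN − 10 with CN=61.240 → S = 500/79 ≈ 6.329 in
Ia = 0.2·(500/79) = 100/79 in ≈ 1.266 in

S = 500/79 in ≈ 6.329 in; Ia = 100/79 in ≈ 1.266 in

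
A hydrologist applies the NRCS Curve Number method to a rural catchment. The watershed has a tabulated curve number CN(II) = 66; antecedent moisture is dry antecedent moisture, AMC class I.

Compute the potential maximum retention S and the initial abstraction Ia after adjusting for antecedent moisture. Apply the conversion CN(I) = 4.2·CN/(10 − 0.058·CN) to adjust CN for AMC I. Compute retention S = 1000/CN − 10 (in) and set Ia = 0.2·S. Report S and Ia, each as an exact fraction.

S = 8500/693 in ≈ 12.266 in; Ia = 1700/693 in ≈ 2.453 in

CN(I) from CN(II)=66: (4.2·66)/(10 − 0.058·66) = 69300/1543 ≈ 44.913
S = 1000/(69300/1543) − 10 = 8500/693 in ≈ 12.266 in
Initial abstraction Ia = S/5 = (8500/693)/5 = 1700/693 ≈ 2.453 in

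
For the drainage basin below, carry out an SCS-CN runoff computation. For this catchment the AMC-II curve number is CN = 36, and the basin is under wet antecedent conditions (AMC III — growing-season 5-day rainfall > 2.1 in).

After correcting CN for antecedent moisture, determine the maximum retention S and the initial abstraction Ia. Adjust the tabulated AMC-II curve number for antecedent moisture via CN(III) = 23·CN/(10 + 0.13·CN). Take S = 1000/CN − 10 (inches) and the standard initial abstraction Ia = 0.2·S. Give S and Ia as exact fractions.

Adjust CN=36 to AMC III: 23·36/(10 + 0.13·36) → 828 ÷ (367/25) = 20700/367 ≈ 56.403
Retention S: 1000/CN − 10 with CN=56.403 → S = 1600/207 ≈ 7.729 in
Ia = 0.2S: 0.2·7.729 = 1.546 in (exactly 320/207)

S = 1600/207 in ≈ 7.729 in; Ia = 320/207 in ≈ 1.546 in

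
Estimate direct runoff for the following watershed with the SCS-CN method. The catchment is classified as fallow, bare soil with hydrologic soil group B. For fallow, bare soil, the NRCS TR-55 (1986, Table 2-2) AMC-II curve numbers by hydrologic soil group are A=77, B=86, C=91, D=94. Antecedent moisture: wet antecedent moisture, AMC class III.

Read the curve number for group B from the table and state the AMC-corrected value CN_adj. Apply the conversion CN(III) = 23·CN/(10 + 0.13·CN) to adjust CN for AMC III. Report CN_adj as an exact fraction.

NRCS table: fallow, bare soil, soil group B → CN(II) = 86
Adjust CN=86 to AMC III: 23·86/(10 + 0.13·86) → 1978 ÷ (1059/50) = 98900/1059 ≈ 93.390

CN_adj = 98900/1059 ≈ 93.390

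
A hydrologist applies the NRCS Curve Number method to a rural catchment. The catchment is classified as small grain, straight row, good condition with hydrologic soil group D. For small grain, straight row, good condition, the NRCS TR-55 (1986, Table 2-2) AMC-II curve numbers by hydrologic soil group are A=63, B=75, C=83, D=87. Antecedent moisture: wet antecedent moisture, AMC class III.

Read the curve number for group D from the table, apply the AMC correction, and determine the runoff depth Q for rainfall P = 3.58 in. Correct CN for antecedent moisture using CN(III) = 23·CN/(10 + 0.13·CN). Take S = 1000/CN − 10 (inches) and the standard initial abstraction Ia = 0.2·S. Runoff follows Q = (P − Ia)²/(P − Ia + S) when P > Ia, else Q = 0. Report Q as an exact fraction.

NRCS table: small grain, straight row, good condition, soil group D → CN(II) = 87
Adjust CN=87 to AMC III: 23·87/(10 + 0.13·87) → 2001 ÷ (2131/100) = 200100/2131 ≈ 93.900
Retention S: 1000/CN − 10 with CN=93.900 → S = 1300/2001 ≈ 0.650 in
Ia = 0.2·(1300/2001) = 260/2001 in ≈ 0.130 in
P − Ia = 3.580 − 0.130 = 345179/100050 ≈ 3.450 in (> 0, runoff occurs)
Q = (345179/100050)²/((345179/100050) + 1300/2001) = (119148542041/10010002500)/(410179/100050) = 119148542041/41038408950 in ≈ 2.903 in

Q = 119148542041/41038408950 in ≈ 2.903 in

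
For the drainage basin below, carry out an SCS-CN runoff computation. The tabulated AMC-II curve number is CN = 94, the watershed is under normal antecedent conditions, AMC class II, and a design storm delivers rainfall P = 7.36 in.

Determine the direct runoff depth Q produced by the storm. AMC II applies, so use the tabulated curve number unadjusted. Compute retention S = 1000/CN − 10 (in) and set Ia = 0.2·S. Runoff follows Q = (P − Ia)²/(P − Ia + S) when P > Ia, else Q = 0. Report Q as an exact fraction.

Q = 18054001/2716600 in ≈ 6.646 in

AMC II — tabulated CN = 94 applies directly.
S = 1000/94 − 10 = 30/47 in ≈ 0.638 in
Ia = 0.2S: 0.2·0.638 = 0.128 in (exactly 6/47)
P − Ia = 7.360 − 0.128 = 8498/1175 ≈ 7.232 in (> 0, runoff occurs)
Q = (8498/1175)²/((8498/1175) + 30/47) = (72216004/1380625)/(9248/1175) = 18054001/2716600 in ≈ 6.646 in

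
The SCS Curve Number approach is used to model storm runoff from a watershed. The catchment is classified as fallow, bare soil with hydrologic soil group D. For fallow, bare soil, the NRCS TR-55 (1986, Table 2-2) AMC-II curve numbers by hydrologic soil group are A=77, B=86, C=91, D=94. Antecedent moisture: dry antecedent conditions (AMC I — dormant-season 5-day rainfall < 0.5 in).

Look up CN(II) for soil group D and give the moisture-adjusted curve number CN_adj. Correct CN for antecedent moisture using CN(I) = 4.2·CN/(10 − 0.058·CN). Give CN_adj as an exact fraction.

CN_adj = 32900/379 ≈ 86.807

NRCS table: fallow, bare soil, soil group D → CN(II) = 94
Dry (AMC I): CN(I) = 4.2·94/(10 − 0.058·94) = (1974/5)/(1137/250) = 32900/379 ≈ 86.807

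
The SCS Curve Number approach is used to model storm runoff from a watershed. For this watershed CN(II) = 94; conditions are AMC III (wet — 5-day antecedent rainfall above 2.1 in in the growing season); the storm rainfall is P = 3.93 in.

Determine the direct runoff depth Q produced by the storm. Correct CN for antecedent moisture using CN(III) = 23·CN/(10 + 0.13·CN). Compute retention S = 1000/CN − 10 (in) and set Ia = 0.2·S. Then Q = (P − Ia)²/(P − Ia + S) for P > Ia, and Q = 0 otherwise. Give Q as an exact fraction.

CN(III) from CN(II)=94: (23·94)/(10 + 0.13·94) = 108100/1111 ≈ 97.300
Max retention: S = 1000/(108100/1111) − 10 = 300/1081 in (≈ 0.278 in)
Ia = 0.2·(300/1081) = 60/1081 in ≈ 0.056 in
P − Ia = 3.930 − 0.056 = 418833/108100 ≈ 3.874 in (> 0, runoff occurs)
Runoff Q = (P−Ia)²/(P−Ia+S) = (3.874)²/(3.874+0.278) = 58473693963/16172949100 ≈ 3.616 in

Q = 58473693963/16172949100 in ≈ 3.616 in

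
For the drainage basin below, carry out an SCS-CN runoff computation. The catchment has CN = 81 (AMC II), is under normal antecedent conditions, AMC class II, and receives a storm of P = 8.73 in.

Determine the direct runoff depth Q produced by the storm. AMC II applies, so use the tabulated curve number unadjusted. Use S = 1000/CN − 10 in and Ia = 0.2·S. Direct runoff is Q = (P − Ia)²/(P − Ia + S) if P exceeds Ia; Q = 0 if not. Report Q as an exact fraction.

Q = 4477349569/695895300 in ≈ 6.434 in

Average conditions: CN = 81 (no AMC adjustment).
Max retention: S = 1000/81 − 10 = 190/81 in (≈ 2.346 in)
Initial abstraction Ia = S/5 = (190/81)/5 = 38/81 ≈ 0.469 in
Excess rainfall: 8.730 − 0.469 = 8.261 in; P > Ia so Q > 0
Q = (66913/8100)²/((66913/8100) + 190/81) = (4477349569/65610000)/(85913/8100) = 4477349569/695895300 in ≈ 6.434 in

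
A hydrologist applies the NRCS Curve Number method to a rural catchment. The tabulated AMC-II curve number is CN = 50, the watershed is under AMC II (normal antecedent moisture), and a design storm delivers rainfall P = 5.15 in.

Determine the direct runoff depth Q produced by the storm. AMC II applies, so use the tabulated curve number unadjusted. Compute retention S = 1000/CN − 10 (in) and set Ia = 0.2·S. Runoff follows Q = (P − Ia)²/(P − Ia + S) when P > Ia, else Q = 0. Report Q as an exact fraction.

CN(II) = 50; AMC II needs no correction.
S = 1000/50 − 10 = 10 in ≈ 10.000 in
Ia = 0.2S: 0.2·10.000 = 2.000 in (exactly 2)
Excess rainfall: 5.150 − 2.000 = 3.150 in; P > Ia so Q > 0
Q: (63/20)² ÷ (263/20) = 3969/5260 in (≈ 0.755 in)

Q = 3969/5260 in ≈ 0.755 in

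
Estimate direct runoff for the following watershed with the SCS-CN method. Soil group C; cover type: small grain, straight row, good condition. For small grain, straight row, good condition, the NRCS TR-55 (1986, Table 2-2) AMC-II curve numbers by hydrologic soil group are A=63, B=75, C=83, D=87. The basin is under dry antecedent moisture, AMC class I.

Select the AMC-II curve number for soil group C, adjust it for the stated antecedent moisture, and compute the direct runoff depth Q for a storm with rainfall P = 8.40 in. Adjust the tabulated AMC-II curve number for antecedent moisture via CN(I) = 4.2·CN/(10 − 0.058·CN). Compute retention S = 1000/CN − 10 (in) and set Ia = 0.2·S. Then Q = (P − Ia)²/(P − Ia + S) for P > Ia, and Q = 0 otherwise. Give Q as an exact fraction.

NRCS table: small grain, straight row, good condition, soil group C → CN(II) = 83
CN(I) from CN(II)=83: (4.2·83)/(10 − 0.058·83) = 174300/2593 ≈ 67.219
Retention S: 1000/CN − 10 with CN=67.219 → S = 8500/1743 ≈ 4.877 in
Ia = 0.2·(8500/1743) = 1700/1743 in ≈ 0.975 in
Since P=8.400 > Ia=0.975: effective rainfall P−Ia = 64706/8715 in
Q: (64706/8715)² ÷ (107206/8715) = 2093433218/467150145 in (≈ 4.481 in)

Q = 2093433218/467150145 in ≈ 4.481 in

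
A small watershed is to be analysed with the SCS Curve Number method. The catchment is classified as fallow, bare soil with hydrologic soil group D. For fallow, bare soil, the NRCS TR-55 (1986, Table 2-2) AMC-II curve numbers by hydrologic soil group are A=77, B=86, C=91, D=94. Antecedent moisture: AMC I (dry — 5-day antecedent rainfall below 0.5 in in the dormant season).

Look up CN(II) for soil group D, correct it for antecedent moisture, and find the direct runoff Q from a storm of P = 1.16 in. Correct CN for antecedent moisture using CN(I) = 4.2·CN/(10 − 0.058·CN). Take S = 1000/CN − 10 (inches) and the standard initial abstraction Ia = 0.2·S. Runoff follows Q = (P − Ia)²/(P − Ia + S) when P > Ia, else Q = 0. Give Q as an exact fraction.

Q = 49575681/160724725 in ≈ 0.308 in

NRCS table: fallow, bare soil, soil group D → CN(II) = 94
Dry (AMC I): CN(I) = 4.2·94/(10 − 0.058·94) = (1974/5)/(1137/250) = 32900/379 ≈ 86.807
S = 1000/(32900/379) − 10 = 500/329 in ≈ 1.520 in
Initial abstraction Ia = S/5 = (500/329)/5 = 100/329 ≈ 0.304 in
P − Ia = 1.160 − 0.304 = 7041/8225 ≈ 0.856 in (> 0, runoff occurs)
Q: (7041/8225)² ÷ (19541/8225) = 49575681/160724725 in (≈ 0.308 in)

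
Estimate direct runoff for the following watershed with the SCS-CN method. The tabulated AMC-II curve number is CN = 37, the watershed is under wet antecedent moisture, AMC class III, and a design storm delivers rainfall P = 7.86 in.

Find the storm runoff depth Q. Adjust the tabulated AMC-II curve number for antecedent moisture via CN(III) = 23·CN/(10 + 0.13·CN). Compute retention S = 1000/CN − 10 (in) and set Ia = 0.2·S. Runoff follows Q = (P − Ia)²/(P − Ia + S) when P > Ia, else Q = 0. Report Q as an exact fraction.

CN(III) from CN(II)=37: (23·37)/(10 + 0.13·37) = 85100/1481 ≈ 57.461
Retention S: 1000/CN − 10 with CN=57.461 → S = 6300/851 ≈ 7.403 in
Ia = 0.2·(6300/851) = 1260/851 in ≈ 1.481 in
Since P=7.860 > Ia=1.481: effective rainfall P−Ia = 271443/42550 in
Q: (271443/42550)² ÷ (586443/42550) = 24560434083/8317716550 in (≈ 2.953 in)

Q = 24560434083/8317716550 in ≈ 2.953 in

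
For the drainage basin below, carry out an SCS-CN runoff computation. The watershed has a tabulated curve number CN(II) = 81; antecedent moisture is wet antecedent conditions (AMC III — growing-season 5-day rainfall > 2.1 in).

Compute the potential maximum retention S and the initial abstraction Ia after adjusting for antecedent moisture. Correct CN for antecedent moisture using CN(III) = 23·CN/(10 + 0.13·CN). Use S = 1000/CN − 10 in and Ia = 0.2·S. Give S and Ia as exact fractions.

Wet (AMC III): CN(III) = 23·81/(10 + 0.13·81) = 1863/(2053/100) = 186300/2053 ≈ 90.745
Max retention: S = 1000/(186300/2053) − 10 = 1900/1863 in (≈ 1.020 in)
Ia = 0.2·(1900/1863) = 380/1863 in ≈ 0.204 in

S = 1900/1863 in ≈ 1.020 in; Ia = 380/1863 in ≈ 0.204 in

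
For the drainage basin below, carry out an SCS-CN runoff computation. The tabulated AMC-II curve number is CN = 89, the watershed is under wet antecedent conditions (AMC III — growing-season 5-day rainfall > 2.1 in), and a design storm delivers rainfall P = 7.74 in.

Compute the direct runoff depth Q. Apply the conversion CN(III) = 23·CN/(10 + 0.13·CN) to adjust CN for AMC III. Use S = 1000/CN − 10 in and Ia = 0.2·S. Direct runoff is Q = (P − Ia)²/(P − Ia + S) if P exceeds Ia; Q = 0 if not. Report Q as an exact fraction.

Q = 610256253721/85583944150 in ≈ 7.130 in

CN(III) from CN(II)=89: (23·89)/(10 + 0.13·89) = 204700/2157 ≈ 94.900
Retention S: 1000/CN − 10 with CN=94.900 → S = 1100/2047 ≈ 0.537 in
Ia = 0.2S: 0.2·0.537 = 0.107 in (exactly 220/2047)
Since P=7.740 > Ia=0.107: effective rainfall P−Ia = 781189/102350 in
Q: (781189/102350)² ÷ (836189/102350) = 610256253721/85583944150 in (≈ 7.130 in)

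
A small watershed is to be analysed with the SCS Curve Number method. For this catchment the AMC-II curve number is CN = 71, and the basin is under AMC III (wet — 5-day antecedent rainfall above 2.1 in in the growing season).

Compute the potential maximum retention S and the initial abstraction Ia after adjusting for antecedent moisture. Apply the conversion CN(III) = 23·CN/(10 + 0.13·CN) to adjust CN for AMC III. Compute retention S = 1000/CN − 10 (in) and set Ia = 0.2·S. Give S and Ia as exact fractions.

S = 2900/1633 in ≈ 1.776 in; Ia = 580/1633 in ≈ 0.355 in

Wet (AMC III): CN(III) = 23·71/(10 + 0.13·71) = 1633/(1923/100) = 163300/1923 ≈ 84.919
S = 1000/(163300/1923) − 10 = 2900/1633 in ≈ 1.776 in
Initial abstraction Ia = S/5 = (2900/1633)/5 = 580/1633 ≈ 0.355 in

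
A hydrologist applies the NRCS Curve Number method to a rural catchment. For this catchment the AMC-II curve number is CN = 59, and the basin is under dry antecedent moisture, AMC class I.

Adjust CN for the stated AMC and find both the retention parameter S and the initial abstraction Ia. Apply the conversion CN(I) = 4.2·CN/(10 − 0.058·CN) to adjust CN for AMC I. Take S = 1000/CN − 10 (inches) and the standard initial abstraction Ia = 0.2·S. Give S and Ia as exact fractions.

S = 20500/1239 in ≈ 16.546 in; Ia = 4100/1239 in ≈ 3.309 in

Dry (AMC I): CN(I) = 4.2·59/(10 − 0.058·59) = (1239/5)/(3289/500) = 123900/3289 ≈ 37.671
Max retention: S = 1000/(123900/3289) − 10 = 20500/1239 in (≈ 16.546 in)
Ia = 0.2·(20500/1239) = 4100/1239 in ≈ 3.309 in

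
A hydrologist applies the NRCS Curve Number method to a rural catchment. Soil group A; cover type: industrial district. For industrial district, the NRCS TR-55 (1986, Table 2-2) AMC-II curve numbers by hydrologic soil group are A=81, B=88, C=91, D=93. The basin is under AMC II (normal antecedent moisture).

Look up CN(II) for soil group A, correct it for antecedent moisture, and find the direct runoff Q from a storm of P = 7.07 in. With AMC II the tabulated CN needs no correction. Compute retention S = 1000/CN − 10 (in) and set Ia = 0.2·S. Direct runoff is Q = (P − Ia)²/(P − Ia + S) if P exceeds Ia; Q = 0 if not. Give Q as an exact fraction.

Q = 2858720089/586982700 in ≈ 4.870 in

NRCS table: industrial district, soil group A → CN(II) = 81
CN(II) = 81; AMC II needs no correction.
Retention S: 1000/CN − 10 with CN=81.000 → S = 190/81 ≈ 2.346 in
Ia = 0.2·(190/81) = 38/81 in ≈ 0.469 in
Excess rainfall: 7.070 − 0.469 = 6.601 in; P > Ia so Q > 0
Q = (53467/8100)²/((53467/8100) + 190/81) = (2858720089/65610000)/(72467/8100) = 2858720089/586982700 in ≈ 4.870 in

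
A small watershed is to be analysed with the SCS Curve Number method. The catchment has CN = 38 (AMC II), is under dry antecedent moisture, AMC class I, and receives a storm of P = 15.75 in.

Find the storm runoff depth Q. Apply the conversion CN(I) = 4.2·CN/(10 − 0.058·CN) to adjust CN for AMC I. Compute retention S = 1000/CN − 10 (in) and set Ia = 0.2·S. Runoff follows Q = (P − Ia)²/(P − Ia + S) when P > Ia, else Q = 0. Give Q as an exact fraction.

Adjust CN=38 to AMC I: 4.2·38/(10 − 0.058·38) → (798/5) ÷ (1949/250) = 39900/1949 ≈ 20.472
Max retention: S = 1000/(39900/1949) − 10 = 15500/399 in (≈ 38.847 in)
Initial abstraction Ia = S/5 = (15500/399)/5 = 3100/399 ≈ 7.769 in
Excess rainfall: 15.750 − 7.769 = 7.981 in; P > Ia so Q > 0
Q = (12737/1596)²/((12737/1596) + 15500/399) = (162231169/2547216)/(74737/1596) = 162231169/119280252 in ≈ 1.360 in

Q = 162231169/119280252 in ≈ 1.360 in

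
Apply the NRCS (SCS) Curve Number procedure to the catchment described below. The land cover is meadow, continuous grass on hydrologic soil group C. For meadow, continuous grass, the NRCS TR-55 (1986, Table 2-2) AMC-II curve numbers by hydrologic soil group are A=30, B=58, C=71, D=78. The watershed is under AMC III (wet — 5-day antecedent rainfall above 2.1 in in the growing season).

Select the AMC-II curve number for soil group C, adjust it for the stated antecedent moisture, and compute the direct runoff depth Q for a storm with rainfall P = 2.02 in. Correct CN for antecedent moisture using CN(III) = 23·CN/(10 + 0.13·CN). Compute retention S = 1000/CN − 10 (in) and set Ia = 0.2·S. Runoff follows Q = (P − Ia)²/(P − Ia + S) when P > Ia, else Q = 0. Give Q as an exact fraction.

NRCS table: meadow, continuous grass, soil group C → CN(II) = 71
CN(III) from CN(II)=71: (23·71)/(10 + 0.13·71) = 163300/1923 ≈ 84.919
S = 1000/(163300/1923) − 10 = 2900/1633 in ≈ 1.776 in
Ia = 0.2S: 0.2·1.776 = 0.355 in (exactly 580/1633)
Since P=2.020 > Ia=0.355: effective rainfall P−Ia = 135933/81650 in
Runoff Q = (P−Ia)²/(P−Ia+S) = (1.665)²/(1.665+1.776) = 18477780489/22938179450 ≈ 0.806 in

Q = 18477780489/22938179450 in ≈ 0.806 in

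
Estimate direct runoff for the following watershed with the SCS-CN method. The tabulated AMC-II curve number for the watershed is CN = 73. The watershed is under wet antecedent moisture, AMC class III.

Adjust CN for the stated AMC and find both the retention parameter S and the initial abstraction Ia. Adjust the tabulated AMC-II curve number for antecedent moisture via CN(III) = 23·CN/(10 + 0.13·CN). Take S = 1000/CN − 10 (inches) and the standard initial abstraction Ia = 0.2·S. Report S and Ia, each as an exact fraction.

CN(III) from CN(II)=73: (23·73)/(10 + 0.13·73) = 167900/1949 ≈ 86.147
Retention S: 1000/CN − 10 with CN=86.147 → S = 2700/1679 ≈ 1.608 in
Ia = 0.2·(2700/1679) = 540/1679 in ≈ 0.322 in

S = 2700/1679 in ≈ 1.608 in; Ia = 540/1679 in ≈ 0.322 in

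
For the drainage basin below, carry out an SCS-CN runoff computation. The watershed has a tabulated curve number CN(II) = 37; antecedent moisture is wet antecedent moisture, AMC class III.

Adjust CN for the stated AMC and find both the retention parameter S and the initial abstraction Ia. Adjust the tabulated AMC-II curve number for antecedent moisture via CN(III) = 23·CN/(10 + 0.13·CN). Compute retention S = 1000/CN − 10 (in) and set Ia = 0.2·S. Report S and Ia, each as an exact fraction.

Adjust CN=37 to AMC III: 23·37/(10 + 0.13·37) → 851 ÷ (1481/100) = 85100/1481 ≈ 57.461
Retention S: 1000/CN − 10 with CN=57.461 → S = 6300/851 ≈ 7.403 in
Ia = 0.2·(6300/851) = 1260/851 in ≈ 1.481 in

S = 6300/851 in ≈ 7.403 in; Ia = 1260/851 in ≈ 1.481 in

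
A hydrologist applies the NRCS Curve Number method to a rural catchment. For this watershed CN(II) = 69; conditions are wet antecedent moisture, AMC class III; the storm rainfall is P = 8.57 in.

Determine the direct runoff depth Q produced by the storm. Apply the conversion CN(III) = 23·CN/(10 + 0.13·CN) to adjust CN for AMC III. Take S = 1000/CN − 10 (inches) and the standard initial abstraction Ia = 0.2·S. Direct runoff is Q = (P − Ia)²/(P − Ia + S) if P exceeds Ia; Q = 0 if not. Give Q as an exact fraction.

Q = 1684957167481/255198963300 in ≈ 6.603 in

Adjust CN=69 to AMC III: 23·69/(10 + 0.13·69) → 1587 ÷ (1897/100) = 158700/1897 ≈ 83.658
Max retention: S = 1000/(158700/1897) − 10 = 3100/1587 in (≈ 1.953 in)
Initial abstraction Ia = S/5 = (3100/1587)/5 = 620/1587 ≈ 0.391 in
Since P=8.570 > Ia=0.391: effective rainfall P−Ia = 1298059/158700 in
Runoff Q = (P−Ia)²/(P−Ia+S) = (8.179)²/(8.179+1.953) = 1684957167481/255198963300 ≈ 6.603 in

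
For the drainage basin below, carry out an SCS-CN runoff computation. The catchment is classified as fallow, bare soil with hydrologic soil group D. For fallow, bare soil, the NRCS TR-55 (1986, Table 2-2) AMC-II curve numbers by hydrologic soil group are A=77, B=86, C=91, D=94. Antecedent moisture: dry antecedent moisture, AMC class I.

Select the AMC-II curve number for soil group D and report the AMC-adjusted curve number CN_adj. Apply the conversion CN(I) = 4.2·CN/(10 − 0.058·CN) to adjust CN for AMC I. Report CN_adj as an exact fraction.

CN_adj = 32900/379 ≈ 86.807

NRCS table: fallow, bare soil, soil group D → CN(II) = 94
CN(I) from CN(II)=94: (4.2·94)/(10 − 0.058·94) = 32900/379 ≈ 86.807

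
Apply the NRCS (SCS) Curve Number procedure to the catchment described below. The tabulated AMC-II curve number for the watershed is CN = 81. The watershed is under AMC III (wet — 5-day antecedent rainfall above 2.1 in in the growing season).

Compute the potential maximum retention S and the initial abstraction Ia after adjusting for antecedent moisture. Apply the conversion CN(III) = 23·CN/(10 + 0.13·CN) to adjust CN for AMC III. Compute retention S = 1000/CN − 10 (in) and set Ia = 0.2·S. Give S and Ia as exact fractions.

S = 1900/1863 in ≈ 1.020 in; Ia = 380/1863 in ≈ 0.204 in

Adjust CN=81 to AMC III: 23·81/(10 + 0.13·81) → 1863 ÷ (2053/100) = 186300/2053 ≈ 90.745
Retention S: 1000/CN − 10 with CN=90.745 → S = 1900/1863 ≈ 1.020 in
Ia = 0.2·(1900/1863) = 380/1863 in ≈ 0.204 in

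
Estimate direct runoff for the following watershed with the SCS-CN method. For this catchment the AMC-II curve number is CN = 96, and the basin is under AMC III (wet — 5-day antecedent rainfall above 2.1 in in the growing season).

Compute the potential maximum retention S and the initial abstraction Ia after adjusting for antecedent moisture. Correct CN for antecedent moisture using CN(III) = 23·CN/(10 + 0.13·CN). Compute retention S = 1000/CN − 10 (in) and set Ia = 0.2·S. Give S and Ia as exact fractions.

Adjust CN=96 to AMC III: 23·96/(10 + 0.13·96) → 2208 ÷ (562/25) = 27600/281 ≈ 98.221
Max retention: S = 1000/(27600/281) − 10 = 25/138 in (≈ 0.181 in)
Ia = 0.2·(25/138) = 5/138 in ≈ 0.036 in

S = 25/138 in ≈ 0.181 in; Ia = 5/138 in ≈ 0.036 in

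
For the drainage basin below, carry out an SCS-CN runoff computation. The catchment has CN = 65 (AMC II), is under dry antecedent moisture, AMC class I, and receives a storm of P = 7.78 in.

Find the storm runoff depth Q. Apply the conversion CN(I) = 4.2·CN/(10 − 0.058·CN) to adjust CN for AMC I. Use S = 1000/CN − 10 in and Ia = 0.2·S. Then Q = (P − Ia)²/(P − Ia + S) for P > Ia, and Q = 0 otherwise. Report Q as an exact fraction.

Adjust CN=65 to AMC I: 4.2·65/(10 − 0.058·65) → 273 ÷ (623/100) = 3900/89 ≈ 43.820
S = 1000/(3900/89) − 10 = 500/39 in ≈ 12.821 in
Ia = 0.2S: 0.2·12.821 = 2.564 in (exactly 100/39)
Since P=7.780 > Ia=2.564: effective rainfall P−Ia = 10171/1950 in
Runoff Q = (P−Ia)²/(P−Ia+S) = (5.216)²/(5.216+12.821) = 103449241/68583450 ≈ 1.508 in

Q = 103449241/68583450 in ≈ 1.508 in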